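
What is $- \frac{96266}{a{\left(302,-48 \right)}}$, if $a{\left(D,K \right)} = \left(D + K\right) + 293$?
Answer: $- \frac{96266}{547} \approx -175.99$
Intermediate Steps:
$a{\left(D,K \right)} = 293 + D + K$
$- \frac{96266}{a{\left(302,-48 \right)}} = - \frac{96266}{293 + 302 - 48} = - \frac{96266}{547}$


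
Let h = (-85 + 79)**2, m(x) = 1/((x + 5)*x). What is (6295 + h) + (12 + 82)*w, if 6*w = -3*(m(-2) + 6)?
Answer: 36341/6 ≈ 6056.8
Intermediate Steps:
m(x) = 1/(x*(5 + x)) (m(x) = 1/((5 + x)*x) = 1/(x*(5 + x)))
w = -35/12 (w = (-3*(1/((-2)*(5 - 2)) + 6))/6 = (-3*(-1/2/3 + 6))/6 = (-3*(-1/2*1/3 + 6))/6 = (-3*(-1/6 + 6))/6 = (-3*35/6)/6 = (1/6)*(-35/2) = -35/12 ≈ -2.9167)
h = 36 (h = (-6)**2 = 36)
(6295 + h) + (12 + 82)*w = (6295 + 36) + (12 + 82)*(-35/12) = 6331 + 94*(-35/12) = 6331 - 1645/6 = 36341/6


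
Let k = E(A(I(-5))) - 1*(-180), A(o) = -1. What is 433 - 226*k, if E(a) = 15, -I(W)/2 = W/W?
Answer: -43637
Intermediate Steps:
I(W) = -2 (I(W) = -2*W/W = -2*1 = -2)
k = 195 (k = 15 - 1*(-180) = 15 + 180 = 195)
433 - 226*k = 433 - 226*195 = 433 - 44070 = -43637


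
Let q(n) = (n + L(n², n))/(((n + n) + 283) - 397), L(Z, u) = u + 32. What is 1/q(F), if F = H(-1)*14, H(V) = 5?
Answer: 13/86 ≈ 0.15116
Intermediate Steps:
L(Z, u) = 32 + u
F = 70 (F = 5*14 = 70)
q(n) = (32 + 2*n)/(-114 + 2*n) (q(n) = (n + (32 + n))/(((n + n) + 283) - 397) = (32 + 2*n)/((2*n + 283) - 397) = (32 + 2*n)/((283 + 2*n) - 397) = (32 + 2*n)/(-114 + 2*n))
1/q(F) = 1/((16 + 70)/(-57 + 70)) = 1/(86/13) = 13/86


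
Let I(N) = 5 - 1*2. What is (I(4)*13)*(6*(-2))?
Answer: -468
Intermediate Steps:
I(N) = 3 (I(N) = 5 - 2 = 3)
(I(4)*13)*(6*(-2)) = (3*13)*(6*(-2)) = 39*(-12) = -468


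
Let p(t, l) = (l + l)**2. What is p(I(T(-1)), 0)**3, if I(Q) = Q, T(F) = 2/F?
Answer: 0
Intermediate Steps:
p(t, l) = 4*l**2 (p(t, l) = (2*l)**2 = 4*l**2)
p(I(T(-1)), 0)**3 = (4*0**2)**3 = (4*0)**3 = 0**3 = 0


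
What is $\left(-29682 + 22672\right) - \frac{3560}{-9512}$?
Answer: $- \frac{8334445}{1189} \approx -7009.6$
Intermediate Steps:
$\left(-29682 + 22672\right) - \frac{3560}{-9512} = -7010 - - \frac{445}{1189} = -7010 + \frac{445}{1189} = - \frac{8334445}{1189}$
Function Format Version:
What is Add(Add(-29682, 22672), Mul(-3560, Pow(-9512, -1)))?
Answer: Rational(-8334445, 1189) ≈ -7009.6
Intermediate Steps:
Add(Add(-29682, 22672), Mul(-3560, Pow(-9512, -1))) = Add(-7010, Mul(-3560, Rational(-1, 9512))) = Add(-7010, Rational(445, 1189)) = Rational(-8334445, 1189)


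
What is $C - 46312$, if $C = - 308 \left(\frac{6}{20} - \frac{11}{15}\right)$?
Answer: $- \frac{692678}{15} \approx -46179.0$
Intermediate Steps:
$C = \frac{2002}{15}$ ($C = - 308 \left(6 \cdot \frac{1}{20} - \frac{11}{15}\right) = - 308 \left(\frac{3}{10} - \frac{11}{15}\right) = \left(-308\right) \left(- \frac{13}{30}\right) = \frac{2002}{15} \approx 133.47$)
$C - 46312 = \frac{2002}{15} - 46312 = - \frac{692678}{15}$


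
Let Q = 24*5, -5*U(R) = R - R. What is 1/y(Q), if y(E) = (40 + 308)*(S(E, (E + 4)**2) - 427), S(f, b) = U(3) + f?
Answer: -1/106836 ≈ -9.3601e-6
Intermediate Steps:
U(R) = 0 (U(R) = -(R - R)/5 = -1/5*0 = 0)
Q = 120
S(f, b) = f (S(f, b) = 0 + f = f)
y(E) = -148596 + 348*E (y(E) = (40 + 308)*(E - 427) = 348*(-427 + E) = -148596 + 348*E)
1/y(Q) = 1/(-148596 + 348*120) = 1/(-148596 + 41760) = 1/(-106836) = -1/106836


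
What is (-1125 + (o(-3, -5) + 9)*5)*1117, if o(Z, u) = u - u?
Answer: -1206360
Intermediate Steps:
o(Z, u) = 0
(-1125 + (o(-3, -5) + 9)*5)*1117 = (-1125 + (0 + 9)*5)*1117 = (-1125 + 9*5)*1117 = (-1125 + 45)*1117 = -1080*1117 = -1206360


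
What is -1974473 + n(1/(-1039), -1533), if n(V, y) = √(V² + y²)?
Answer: -1974473 + √2536970427370/1039 ≈ -1.9729e+6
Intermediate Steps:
-1974473 + n(1/(-1039), -1533) = -1974473 + √((1/(-1039))² + (-1533)²) = -1974473 + √((-1/1039)² + 2350089) = -1974473 + √(1/1079521 + 2350089) = -1974473 + √(2536970427370/1079521) = -1974473 + √2536970427370/1039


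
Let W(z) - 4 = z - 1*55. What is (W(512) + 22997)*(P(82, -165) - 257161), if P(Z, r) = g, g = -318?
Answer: -6039942382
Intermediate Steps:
W(z) = -51 + z (W(z) = 4 + (z - 1*55) = 4 + (z - 55) = 4 + (-55 + z) = -51 + z)
P(Z, r) = -318
(W(512) + 22997)*(P(82, -165) - 257161) = ((-51 + 512) + 22997)*(-318 - 257161) = (461 + 22997)*(-257479) = 23458*(-257479) = -6039942382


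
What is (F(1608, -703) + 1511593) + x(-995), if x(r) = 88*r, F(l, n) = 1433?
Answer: 1425466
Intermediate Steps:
(F(1608, -703) + 1511593) + x(-995) = (1433 + 1511593) + 88*(-995) = 1513026 - 87560 = 1425466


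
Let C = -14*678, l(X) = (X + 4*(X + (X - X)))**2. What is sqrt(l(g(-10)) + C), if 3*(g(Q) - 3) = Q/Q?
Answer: 4*I*sqrt(5183)/3 ≈ 95.991*I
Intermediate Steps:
g(Q) = 10/3 (g(Q) = 3 + (Q/Q)/3 = 3 + (1/3)*1 = 3 + 1/3 = 10/3)
l(X) = 25*X**2 (l(X) = (X + 4*(X + 0))**2 = (X + 4*X)**2 = (5*X)**2 = 25*X**2)
C = -9492
sqrt(l(g(-10)) + C) = sqrt(25*(10/3)**2 - 9492) = sqrt(25*(100/9) - 9492) = sqrt(2500/9 - 9492) = sqrt(-82928/9) = 4*I*sqrt(5183)/3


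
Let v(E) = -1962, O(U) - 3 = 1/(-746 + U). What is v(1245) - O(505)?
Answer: -473564/241 ≈ -1965.0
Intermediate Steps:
O(U) = 3 + 1/(-746 + U)
v(1245) - O(505) = -1962 - (-2237 + 3*505)/(-746 + 505) = -1962 - (-2237 + 1515)/(-241) = -1962 - (-1)*(-722)/241 = -1962 - 1*722/241 = -1962 - 722/241 = -473564/241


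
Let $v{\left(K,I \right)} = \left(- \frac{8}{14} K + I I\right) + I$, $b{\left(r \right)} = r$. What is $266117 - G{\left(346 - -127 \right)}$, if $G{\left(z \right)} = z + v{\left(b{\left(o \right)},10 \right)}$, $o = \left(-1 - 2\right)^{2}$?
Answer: $\frac{1858774}{7} \approx 2.6554 \cdot 10^{5}$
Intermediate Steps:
$o = 9$ ($o = \left(-3\right)^{2} = 9$)
$v{\left(K,I \right)} = I + I^{2} - \frac{4 K}{7}$ ($v{\left(K,I \right)} = \left(\left(-8\right) \frac{1}{14} K + I^{2}\right) + I = \left(- \frac{4 K}{7} + I^{2}\right) + I = \left(I^{2} - \frac{4 K}{7}\right) + I = I + I^{2} - \frac{4 K}{7}$)
$G{\left(z \right)} = \frac{734}{7} + z$ ($G{\left(z \right)} = z + \left(10 + 10^{2} - \frac{36}{7}\right) = z + \left(10 + 100 - \frac{36}{7}\right) = z + \frac{734}{7} = \frac{734}{7} + z$)
$266117 - G{\left(346 - -127 \right)} = 266117 - \left(\frac{734}{7} + \left(346 - -127\right)\right) = 266117 - \left(\frac{734}{7} + \left(346 + 127\right)\right) = 266117 - \left(\frac{734}{7} + 473\right) = 266117 - \frac{4045}{7} = \frac{1858774}{7}$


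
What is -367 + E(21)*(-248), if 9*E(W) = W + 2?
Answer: -9007/9 ≈ -1000.8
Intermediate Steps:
E(W) = 2/9 + W/9 (E(W) = (W + 2)/9 = (2 + W)/9 = 2/9 + W/9)
-367 + E(21)*(-248) = -367 + (2/9 + (1/9)*21)*(-248) = -367 + (2/9 + 7/3)*(-248) = -367 + (23/9)*(-248) = -367 - 5704/9 = -9007/9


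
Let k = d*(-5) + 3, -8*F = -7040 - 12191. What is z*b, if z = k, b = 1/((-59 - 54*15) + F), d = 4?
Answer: -136/12279 ≈ -0.011076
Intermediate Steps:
F = 19231/8 (F = -(-7040 - 12191)/8 = -⅛*(-19231) = 19231/8 ≈ 2403.9)
b = 8/12279 (b = 1/((-59 - 54*15) + 19231/8) = 1/((-59 - 810) + 19231/8) = 1/(-869 + 19231/8) = 1/(12279/8) = 8/12279 ≈ 0.00065152)
k = -17 (k = 4*(-5) + 3 = -20 + 3 = -17)
z = -17
z*b = -17*8/12279 = -136/12279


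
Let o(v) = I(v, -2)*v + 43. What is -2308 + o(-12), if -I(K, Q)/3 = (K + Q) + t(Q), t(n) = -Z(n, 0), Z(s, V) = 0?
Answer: -2769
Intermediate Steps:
t(n) = 0 (t(n) = -1*0 = 0)
I(K, Q) = -3*K - 3*Q (I(K, Q) = -3*((K + Q) + 0) = -3*(K + Q) = -3*K - 3*Q)
o(v) = 43 + v*(6 - 3*v) (o(v) = (-3*v - 3*(-2))*v + 43 = (-3*v + 6)*v + 43 = (6 - 3*v)*v + 43 = v*(6 - 3*v) + 43 = 43 + v*(6 - 3*v))
-2308 + o(-12) = -2308 + (43 - 3*(-12)*(-2 - 12)) = -2308 + (43 - 3*(-12)*(-14)) = -2308 + (43 - 504) = -2308 - 461 = -2769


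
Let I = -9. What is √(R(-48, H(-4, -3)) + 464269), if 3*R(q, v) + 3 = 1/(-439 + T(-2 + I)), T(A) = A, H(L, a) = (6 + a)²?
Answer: √3760570794/90 ≈ 681.37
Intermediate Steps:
R(q, v) = -1351/1350 (R(q, v) = -1 + 1/(3*(-439 + (-2 - 9))) = -1 + 1/(3*(-439 - 11)) = -1 + (⅓)/(-450) = -1 + (⅓)*(-1/450) = -1 - 1/1350 = -1351/1350)
√(R(-48, H(-4, -3)) + 464269) = √(-1351/1350 + 464269) = √(626761799/1350) = √3760570794/90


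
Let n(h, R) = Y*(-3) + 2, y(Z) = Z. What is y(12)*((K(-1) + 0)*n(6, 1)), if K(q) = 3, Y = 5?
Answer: -468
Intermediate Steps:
n(h, R) = -13 (n(h, R) = 5*(-3) + 2 = -15 + 2 = -13)
y(12)*((K(-1) + 0)*n(6, 1)) = 12*((3 + 0)*(-13)) = 12*(3*(-13)) = 12*(-39) = -468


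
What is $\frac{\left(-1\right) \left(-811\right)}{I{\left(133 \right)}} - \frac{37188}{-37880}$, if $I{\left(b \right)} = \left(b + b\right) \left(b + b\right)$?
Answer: $\frac{332749351}{335029660} \approx 0.99319$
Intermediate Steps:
$I{\left(b \right)} = 4 b^{2}$ ($I{\left(b \right)} = 2 b 2 b = 4 b^{2}$)
$\frac{\left(-1\right) \left(-811\right)}{I{\left(133 \right)}} - \frac{37188}{-37880} = \frac{\left(-1\right) \left(-811\right)}{4 \cdot 133^{2}} - \frac{37188}{-37880} = \frac{811}{4 \cdot 17689} - - \frac{9297}{9470} = \frac{811}{70756} + \frac{9297}{9470} = \frac{332749351}{335029660}$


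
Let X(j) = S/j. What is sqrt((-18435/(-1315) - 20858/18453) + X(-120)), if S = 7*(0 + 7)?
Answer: sqrt(13064403988258530)/32354260 ≈ 3.5328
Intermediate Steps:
S = 49 (S = 7*7 = 49)
X(j) = 49/j
sqrt((-18435/(-1315) - 20858/18453) + X(-120)) = sqrt((-18435/(-1315) - 20858/18453) + 49/(-120)) = sqrt((-18435*(-1/1315) - 20858*1/18453) + 49*(-1/120)) = sqrt((3687/263 - 20858/18453) - 49/120) = sqrt(62550557/4853139 - 49/120) = sqrt(807584781/64708520) = sqrt(13064403988258530)/32354260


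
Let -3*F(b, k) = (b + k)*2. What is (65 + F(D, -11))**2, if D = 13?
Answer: 36481/9 ≈ 4053.4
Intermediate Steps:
F(b, k) = -2*b/3 - 2*k/3 (F(b, k) = -(b + k)*2/3 = -(2*b + 2*k)/3 = -2*b/3 - 2*k/3)
(65 + F(D, -11))**2 = (65 + (-2/3*13 - 2/3*(-11)))**2 = (65 + (-26/3 + 22/3))**2 = (65 - 4/3)**2 = (191/3)**2 = 36481/9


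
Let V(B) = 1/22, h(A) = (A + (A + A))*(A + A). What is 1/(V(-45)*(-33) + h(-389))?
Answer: 2/1815849 ≈ 1.1014e-6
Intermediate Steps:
h(A) = 6*A² (h(A) = (A + 2*A)*(2*A) = (3*A)*(2*A) = 6*A²)
V(B) = 1/22
1/(V(-45)*(-33) + h(-389)) = 1/((1/22)*(-33) + 6*(-389)²) = 1/(-3/2 + 6*151321) = 1/(-3/2 + 907926) = 1/(1815849/2) = 2/1815849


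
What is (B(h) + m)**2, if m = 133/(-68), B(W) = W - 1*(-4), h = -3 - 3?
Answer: 72361/4624 ≈ 15.649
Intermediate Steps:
h = -6
B(W) = 4 + W (B(W) = W + 4 = 4 + W)
m = -133/68 (m = 133*(-1/68) = -133/68 ≈ -1.9559)
(B(h) + m)**2 = ((4 - 6) - 133/68)**2 = (-2 - 133/68)**2 = (-269/68)**2 = 72361/4624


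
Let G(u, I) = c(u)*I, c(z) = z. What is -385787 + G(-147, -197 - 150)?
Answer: -334778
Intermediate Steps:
G(u, I) = I*u (G(u, I) = u*I = I*u)
-385787 + G(-147, -197 - 150) = -385787 + (-197 - 150)*(-147) = -385787 - 347*(-147) = -385787 + 51009 = -334778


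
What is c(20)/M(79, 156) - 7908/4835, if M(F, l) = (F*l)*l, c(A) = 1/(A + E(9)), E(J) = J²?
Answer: -1535551268317/938845524240 ≈ -1.6356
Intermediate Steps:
c(A) = 1/(81 + A) (c(A) = 1/(A + 9²) = 1/(A + 81) = 1/(81 + A))
M(F, l) = F*l²
c(20)/M(79, 156) - 7908/4835 = 1/((81 + 20)*((79*156²))) - 7908/4835 = 1/(101*((79*24336))) - 7908*1/4835 = (1/101)/1922544 - 7908/4835 = (1/101)*(1/1922544) - 7908/4835 = 1/194176944 - 7908/4835 = -1535551268317/938845524240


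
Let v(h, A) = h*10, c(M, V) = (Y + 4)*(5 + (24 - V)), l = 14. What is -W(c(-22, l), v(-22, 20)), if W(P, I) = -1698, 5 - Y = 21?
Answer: 1698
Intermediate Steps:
Y = -16 (Y = 5 - 1*21 = 5 - 21 = -16)
c(M, V) = -348 + 12*V (c(M, V) = (-16 + 4)*(5 + (24 - V)) = -12*(29 - V) = -348 + 12*V)
v(h, A) = 10*h
-W(c(-22, l), v(-22, 20)) = -1*(-1698) = 1698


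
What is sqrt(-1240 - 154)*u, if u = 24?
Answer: 24*I*sqrt(1394) ≈ 896.07*I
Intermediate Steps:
sqrt(-1240 - 154)*u = sqrt(-1240 - 154)*24 = sqrt(-1394)*24 = (I*sqrt(1394))*24 = 24*I*sqrt(1394)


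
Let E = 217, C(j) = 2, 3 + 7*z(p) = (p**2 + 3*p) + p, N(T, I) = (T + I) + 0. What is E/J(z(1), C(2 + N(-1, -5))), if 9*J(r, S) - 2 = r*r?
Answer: 31899/34 ≈ 938.21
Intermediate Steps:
N(T, I) = I + T (N(T, I) = (I + T) + 0 = I + T)
z(p) = -3/7 + p**2/7 + 4*p/7 (z(p) = -3/7 + ((p**2 + 3*p) + p)/7 = -3/7 + (p**2 + 4*p)/7 = -3/7 + (p**2/7 + 4*p/7) = -3/7 + p**2/7 + 4*p/7)
J(r, S) = 2/9 + r**2/9 (J(r, S) = 2/9 + (r*r)/9 = 2/9 + r**2/9)
E/J(z(1), C(2 + N(-1, -5))) = 217/(2/9 + (-3/7 + (1/7)*1**2 + (4/7)*1)**2/9) = 217/(2/9 + (-3/7 + (1/7)*1 + 4/7)**2/9) = 217/(2/9 + (-3/7 + 1/7 + 4/7)**2/9) = 217/(2/9 + (2/7)**2/9) = 217/(2/9 + (1/9)*(4/49)) = 217/(2/9 + 4/441) = 217/(34/147) = 217*(147/34) = 31899/34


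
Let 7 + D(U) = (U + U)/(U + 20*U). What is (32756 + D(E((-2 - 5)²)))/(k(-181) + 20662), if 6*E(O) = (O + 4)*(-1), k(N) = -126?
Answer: 687731/431256 ≈ 1.5947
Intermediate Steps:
E(O) = -⅔ - O/6 (E(O) = ((O + 4)*(-1))/6 = ((4 + O)*(-1))/6 = (-4 - O)/6 = -⅔ - O/6)
D(U) = -145/21 (D(U) = -7 + (U + U)/(U + 20*U) = -7 + (2*U)/((21*U)) = -7 + (2*U)*(1/(21*U)) = -7 + 2/21 = -145/21)
(32756 + D(E((-2 - 5)²)))/(k(-181) + 20662) = (32756 - 145/21)/(-126 + 20662) = (687731/21)/20536 = (687731/21)*(1/20536) = 687731/431256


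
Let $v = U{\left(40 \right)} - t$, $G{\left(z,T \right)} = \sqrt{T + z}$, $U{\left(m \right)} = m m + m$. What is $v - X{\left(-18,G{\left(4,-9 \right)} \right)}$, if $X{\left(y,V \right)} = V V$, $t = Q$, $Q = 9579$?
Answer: $-7934$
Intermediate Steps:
$U{\left(m \right)} = m + m^{2}$ ($U{\left(m \right)} = m^{2} + m = m + m^{2}$)
$t = 9579$
$X{\left(y,V \right)} = V^{2}$
$v = -7939$ ($v = 40 \left(1 + 40\right) - 9579 = 40 \cdot 41 - 9579 = 1640 - 9579 = -7939$)
$v - X{\left(-18,G{\left(4,-9 \right)} \right)} = -7939 - \left(\sqrt{-9 + 4}\right)^{2} = -7939 - \left(\sqrt{-5}\right)^{2} = -7939 - \left(i \sqrt{5}\right)^{2} = -7939 - -5 = -7939 + 5 = -7934$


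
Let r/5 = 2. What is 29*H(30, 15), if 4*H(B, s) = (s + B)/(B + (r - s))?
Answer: 261/20 ≈ 13.050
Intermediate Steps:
r = 10 (r = 5*2 = 10)
H(B, s) = (B + s)/(4*(10 + B - s)) (H(B, s) = ((s + B)/(B + (10 - s)))/4 = ((B + s)/(10 + B - s))/4 = (B + s)/(4*(10 + B - s)))
29*H(30, 15) = 29*((30 + 15)/(4*(10 + 30 - 1*15))) = 29*((1/4)*45/(10 + 30 - 15)) = 29*((1/4)*45/25) = 29*((1/4)*(1/25)*45) = 29*(9/20) = 261/20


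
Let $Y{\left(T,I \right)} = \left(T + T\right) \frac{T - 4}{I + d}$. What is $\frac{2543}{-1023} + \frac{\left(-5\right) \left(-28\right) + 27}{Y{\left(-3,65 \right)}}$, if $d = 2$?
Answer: $\frac{1259949}{4774} \approx 263.92$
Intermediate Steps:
$Y{\left(T,I \right)} = \frac{2 T \left(-4 + T\right)}{2 + I}$ ($Y{\left(T,I \right)} = \left(T + T\right) \frac{T - 4}{I + 2} = 2 T \frac{-4 + T}{2 + I} = \frac{2 T \left(-4 + T\right)}{2 + I}$)
$\frac{2543}{-1023} + \frac{\left(-5\right) \left(-28\right) + 27}{Y{\left(-3,65 \right)}} = \frac{2543}{-1023} + \frac{\left(-5\right) \left(-28\right) + 27}{2 \left(-3\right) \frac{1}{2 + 65} \left(-4 - 3\right)} = 2543 \left(- \frac{1}{1023}\right) + \frac{140 + 27}{2 \left(-3\right) \frac{1}{67} \left(-7\right)} = - \frac{2543}{1023} + \frac{167}{2 \left(-3\right) \frac{1}{67} \left(-7\right)} = - \frac{2543}{1023} + \frac{167}{\frac{42}{67}} = - \frac{2543}{1023} + 167 \cdot \frac{67}{42} = - \frac{2543}{1023} + \frac{11189}{42} = \frac{1259949}{4774}$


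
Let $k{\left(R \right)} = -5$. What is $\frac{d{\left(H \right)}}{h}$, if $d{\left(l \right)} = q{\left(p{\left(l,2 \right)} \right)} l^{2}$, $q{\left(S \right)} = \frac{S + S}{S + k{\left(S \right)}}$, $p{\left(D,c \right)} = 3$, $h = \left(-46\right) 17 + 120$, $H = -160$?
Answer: $\frac{38400}{331} \approx 116.01$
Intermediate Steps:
$h = -662$ ($h = -782 + 120 = -662$)
$q{\left(S \right)} = \frac{2 S}{-5 + S}$ ($q{\left(S \right)} = \frac{S + S}{S - 5} = \frac{2 S}{-5 + S}$)
$d{\left(l \right)} = - 3 l^{2}$ ($d{\left(l \right)} = 2 \cdot 3 \frac{1}{-5 + 3} l^{2} = 2 \cdot 3 \frac{1}{-2} l^{2} = 2 \cdot 3 \left(- \frac{1}{2}\right) l^{2} = - 3 l^{2}$)
$\frac{d{\left(H \right)}}{h} = \frac{\left(-3\right) \left(-160\right)^{2}}{-662} = \left(-3\right) 25600 \left(- \frac{1}{662}\right) = \left(-76800\right) \left(- \frac{1}{662}\right) = \frac{38400}{331}$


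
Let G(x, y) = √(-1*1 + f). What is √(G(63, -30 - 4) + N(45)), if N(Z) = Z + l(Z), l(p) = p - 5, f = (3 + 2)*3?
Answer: √(85 + √14) ≈ 9.4203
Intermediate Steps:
f = 15 (f = 5*3 = 15)
G(x, y) = √14 (G(x, y) = √(-1*1 + 15) = √(-1 + 15) = √14)
l(p) = -5 + p
N(Z) = -5 + 2*Z (N(Z) = Z + (-5 + Z) = -5 + 2*Z)
√(G(63, -30 - 4) + N(45)) = √(√14 + (-5 + 2*45)) = √(√14 + (-5 + 90)) = √(√14 + 85) = √(85 + √14)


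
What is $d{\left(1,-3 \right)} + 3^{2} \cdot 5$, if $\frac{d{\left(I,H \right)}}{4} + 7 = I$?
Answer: $21$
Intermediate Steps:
$d{\left(I,H \right)} = -28 + 4 I$
$d{\left(1,-3 \right)} + 3^{2} \cdot 5 = \left(-28 + 4 \cdot 1\right) + 3^{2} \cdot 5 = \left(-28 + 4\right) + 9 \cdot 5 = -24 + 45 = 21$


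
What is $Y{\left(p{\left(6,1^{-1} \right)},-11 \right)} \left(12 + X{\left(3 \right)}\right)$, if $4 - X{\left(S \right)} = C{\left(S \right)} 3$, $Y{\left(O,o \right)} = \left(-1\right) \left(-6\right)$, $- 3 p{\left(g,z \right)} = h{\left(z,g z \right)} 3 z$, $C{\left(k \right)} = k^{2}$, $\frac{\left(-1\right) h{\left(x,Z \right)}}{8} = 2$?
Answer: $-66$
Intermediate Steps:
$h{\left(x,Z \right)} = -16$ ($h{\left(x,Z \right)} = \left(-8\right) 2 = -16$)
$p{\left(g,z \right)} = 16 z$ ($p{\left(g,z \right)} = - \frac{\left(-16\right) 3 z}{3} = - \frac{\left(-48\right) z}{3} = 16 z$)
$Y{\left(O,o \right)} = 6$
$X{\left(S \right)} = 4 - 3 S^{2}$ ($X{\left(S \right)} = 4 - S^{2} \cdot 3 = 4 - 3 S^{2}$)
$Y{\left(p{\left(6,1^{-1} \right)},-11 \right)} \left(12 + X{\left(3 \right)}\right) = 6 \left(12 + \left(4 - 3 \cdot 3^{2}\right)\right) = 6 \left(12 + \left(4 - 27\right)\right) = 6 \left(12 - 23\right) = 6 \left(-11\right) = -66$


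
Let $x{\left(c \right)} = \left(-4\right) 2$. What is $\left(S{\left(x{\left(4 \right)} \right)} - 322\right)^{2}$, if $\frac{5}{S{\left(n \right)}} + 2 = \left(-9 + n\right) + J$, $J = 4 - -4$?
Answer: $\frac{12581209}{121} \approx 1.0398 \cdot 10^{5}$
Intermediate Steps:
$x{\left(c \right)} = -8$
$J = 8$ ($J = 4 + 4 = 8$)
$S{\left(n \right)} = \frac{5}{-3 + n}$ ($S{\left(n \right)} = \frac{5}{-2 + \left(\left(-9 + n\right) + 8\right)} = \frac{5}{-2 + \left(-1 + n\right)} = \frac{5}{-3 + n}$)
$\left(S{\left(x{\left(4 \right)} \right)} - 322\right)^{2} = \left(\frac{5}{-3 - 8} - 322\right)^{2} = \left(\frac{5}{-11} - 322\right)^{2} = \left(5 \left(- \frac{1}{11}\right) - 322\right)^{2} = \left(- \frac{5}{11} - 322\right)^{2} = \left(- \frac{3547}{11}\right)^{2} = \frac{12581209}{121}$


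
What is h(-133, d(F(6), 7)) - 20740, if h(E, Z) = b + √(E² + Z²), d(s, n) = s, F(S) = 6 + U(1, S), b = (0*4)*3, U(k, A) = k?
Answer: -20740 + 7*√362 ≈ -20607.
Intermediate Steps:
b = 0 (b = 0*3 = 0)
F(S) = 7 (F(S) = 6 + 1 = 7)
h(E, Z) = √(E² + Z²) (h(E, Z) = 0 + √(E² + Z²) = √(E² + Z²))
h(-133, d(F(6), 7)) - 20740 = √((-133)² + 7²) - 20740 = √(17689 + 49) - 20740 = √17738 - 20740 = 7*√362 - 20740 = -20740 + 7*√362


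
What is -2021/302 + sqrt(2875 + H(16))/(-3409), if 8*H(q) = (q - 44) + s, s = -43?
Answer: -2021/302 - sqrt(45858)/13636 ≈ -6.7078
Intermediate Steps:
H(q) = -87/8 + q/8 (H(q) = ((q - 44) - 43)/8 = ((-44 + q) - 43)/8 = (-87 + q)/8 = -87/8 + q/8)
-2021/302 + sqrt(2875 + H(16))/(-3409) = -2021/302 + sqrt(2875 + (-87/8 + (1/8)*16))/(-3409) = -2021*1/302 + sqrt(2875 + (-87/8 + 2))*(-1/3409) = -2021/302 + sqrt(2875 - 71/8)*(-1/3409) = -2021/302 + sqrt(22929/8)*(-1/3409) = -2021/302 + (sqrt(45858)/4)*(-1/3409) = -2021/302 - sqrt(45858)/13636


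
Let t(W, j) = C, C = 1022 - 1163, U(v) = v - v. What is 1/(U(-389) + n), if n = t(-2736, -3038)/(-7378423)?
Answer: 7378423/141 ≈ 52329.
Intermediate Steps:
U(v) = 0
C = -141
t(W, j) = -141
n = 141/7378423 (n = -141/(-7378423) = -141*(-1/7378423) = 141/7378423 ≈ 1.9110e-5)
1/(U(-389) + n) = 1/(0 + 141/7378423) = 1/(141/7378423) = 7378423/141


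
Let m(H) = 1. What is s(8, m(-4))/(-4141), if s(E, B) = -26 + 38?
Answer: -12/4141 ≈ -0.0028979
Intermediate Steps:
s(E, B) = 12
s(8, m(-4))/(-4141) = 12/(-4141) = 12*(-1/4141) = -12/4141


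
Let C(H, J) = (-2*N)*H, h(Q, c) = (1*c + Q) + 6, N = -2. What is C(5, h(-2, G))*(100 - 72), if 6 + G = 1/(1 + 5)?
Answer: 560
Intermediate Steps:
G = -35/6 (G = -6 + 1/(1 + 5) = -6 + 1/6 = -6 + ⅙ = -35/6 ≈ -5.8333)
h(Q, c) = 6 + Q + c (h(Q, c) = (c + Q) + 6 = (Q + c) + 6 = 6 + Q + c)
C(H, J) = 4*H (C(H, J) = (-2*(-2))*H = 4*H)
C(5, h(-2, G))*(100 - 72) = (4*5)*(100 - 72) = 20*28 = 560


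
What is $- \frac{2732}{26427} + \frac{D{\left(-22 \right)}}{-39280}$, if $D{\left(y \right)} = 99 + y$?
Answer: $- \frac{109347839}{1038052560} \approx -0.10534$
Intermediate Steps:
$- \frac{2732}{26427} + \frac{D{\left(-22 \right)}}{-39280} = - \frac{2732}{26427} + \frac{99 - 22}{-39280} = \left(-2732\right) \frac{1}{26427} + 77 \left(- \frac{1}{39280}\right) = - \frac{2732}{26427} - \frac{77}{39280} = - \frac{109347839}{1038052560}$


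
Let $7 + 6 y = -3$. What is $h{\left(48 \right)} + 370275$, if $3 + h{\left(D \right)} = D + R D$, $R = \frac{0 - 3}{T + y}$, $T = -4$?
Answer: $\frac{6295872}{17} \approx 3.7035 \cdot 10^{5}$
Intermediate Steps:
$y = - \frac{5}{3}$ ($y = - \frac{7}{6} + \frac{1}{6} \left(-3\right) = - \frac{7}{6} - \frac{1}{2} = - \frac{5}{3} \approx -1.6667$)
$R = \frac{9}{17}$ ($R = \frac{0 - 3}{-4 - \frac{5}{3}} = - \frac{3}{- \frac{17}{3}} = \left(-3\right) \left(- \frac{3}{17}\right) = \frac{9}{17} \approx 0.52941$)
$h{\left(D \right)} = -3 + \frac{26 D}{17}$ ($h{\left(D \right)} = -3 + \left(D + \frac{9 D}{17}\right) = -3 + \frac{26 D}{17}$)
$h{\left(48 \right)} + 370275 = \left(-3 + \frac{26}{17} \cdot 48\right) + 370275 = \left(-3 + \frac{1248}{17}\right) + 370275 = \frac{1197}{17} + 370275 = \frac{6295872}{17}$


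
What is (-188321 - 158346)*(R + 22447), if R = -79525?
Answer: 19787059026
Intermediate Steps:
(-188321 - 158346)*(R + 22447) = (-188321 - 158346)*(-79525 + 22447) = -346667*(-57078) = 19787059026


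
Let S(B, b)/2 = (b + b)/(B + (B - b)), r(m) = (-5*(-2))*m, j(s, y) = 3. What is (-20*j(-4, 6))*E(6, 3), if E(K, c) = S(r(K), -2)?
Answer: 240/61 ≈ 3.9344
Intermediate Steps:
r(m) = 10*m
S(B, b) = 4*b/(-b + 2*B) (S(B, b) = 2*((b + b)/(B + (B - b))) = 2*((2*b)/(-b + 2*B)) = 2*(2*b/(-b + 2*B)) = 4*b/(-b + 2*B))
E(K, c) = -8/(2 + 20*K) (E(K, c) = 4*(-2)/(-1*(-2) + 2*(10*K)) = 4*(-2)/(2 + 20*K) = -8/(2 + 20*K))
(-20*j(-4, 6))*E(6, 3) = (-20*3)*(-4/(1 + 10*6)) = -(-240)/(1 + 60) = -(-240)/61 = -60*(-4/61) = 240/61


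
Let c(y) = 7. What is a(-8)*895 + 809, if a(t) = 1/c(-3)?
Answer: 6558/7 ≈ 936.86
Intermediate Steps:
a(t) = 1/7
a(-8)*895 + 809 = (1/7)*895 + 809 = 895/7 + 809 = 6558/7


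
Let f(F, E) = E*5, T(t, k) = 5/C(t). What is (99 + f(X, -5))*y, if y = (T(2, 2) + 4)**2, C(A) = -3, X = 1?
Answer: 3626/9 ≈ 402.89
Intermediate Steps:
T(t, k) = -5/3 (T(t, k) = 5/(-3) = 5*(-1/3) = -5/3)
f(F, E) = 5*E
y = 49/9 (y = (-5/3 + 4)**2 = (7/3)**2 = 49/9 ≈ 5.4444)
(99 + f(X, -5))*y = (99 + 5*(-5))*(49/9) = (99 - 25)*(49/9) = 74*(49/9) = 3626/9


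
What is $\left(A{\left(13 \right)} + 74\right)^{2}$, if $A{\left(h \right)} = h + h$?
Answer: $10000$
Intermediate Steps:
$A{\left(h \right)} = 2 h$
$\left(A{\left(13 \right)} + 74\right)^{2} = \left(2 \cdot 13 + 74\right)^{2} = \left(26 + 74\right)^{2} = 100^{2} = 10000$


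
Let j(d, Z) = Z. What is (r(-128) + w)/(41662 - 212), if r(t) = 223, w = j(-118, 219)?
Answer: 221/20725 ≈ 0.010663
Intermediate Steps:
w = 219
(r(-128) + w)/(41662 - 212) = (223 + 219)/(41662 - 212) = 442/41450 = 442*(1/41450) = 221/20725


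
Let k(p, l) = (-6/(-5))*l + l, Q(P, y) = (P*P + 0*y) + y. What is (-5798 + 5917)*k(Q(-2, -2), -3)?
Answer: -3927/5 ≈ -785.40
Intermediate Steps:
Q(P, y) = y + P² (Q(P, y) = (P² + 0) + y = P² + y = y + P²)
k(p, l) = 11*l/5 (k(p, l) = (-6*(-⅕))*l + l = 6*l/5 + l = 11*l/5)
(-5798 + 5917)*k(Q(-2, -2), -3) = (-5798 + 5917)*((11/5)*(-3)) = 119*(-33/5) = -3927/5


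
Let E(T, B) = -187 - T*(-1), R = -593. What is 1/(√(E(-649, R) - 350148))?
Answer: -I*√87746/175492 ≈ -0.0016879*I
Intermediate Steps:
E(T, B) = -187 + T (E(T, B) = -187 - (-1)*T = -187 + T)
1/(√(E(-649, R) - 350148)) = 1/(√((-187 - 649) - 350148)) = 1/(√(-836 - 350148)) = 1/(√(-350984)) = 1/(2*I*√87746) = -I*√87746/175492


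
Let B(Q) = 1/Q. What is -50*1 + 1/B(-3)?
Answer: -53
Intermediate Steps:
-50*1 + 1/B(-3) = -50*1 + 1/(1/(-3)) = -50 + 1/(-⅓) = -50 - 3 = -53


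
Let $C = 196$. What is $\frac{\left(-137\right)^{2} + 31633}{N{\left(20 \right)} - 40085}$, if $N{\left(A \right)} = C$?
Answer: $- \frac{50402}{39889} \approx -1.2636$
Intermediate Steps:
$N{\left(A \right)} = 196$
$\frac{\left(-137\right)^{2} + 31633}{N{\left(20 \right)} - 40085} = \frac{\left(-137\right)^{2} + 31633}{196 - 40085} = \frac{18769 + 31633}{-39889} = 50402 \left(- \frac{1}{39889}\right) = - \frac{50402}{39889}$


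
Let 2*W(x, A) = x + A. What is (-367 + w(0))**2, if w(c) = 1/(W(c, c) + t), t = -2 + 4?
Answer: 537289/4 ≈ 1.3432e+5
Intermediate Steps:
t = 2
W(x, A) = A/2 + x/2 (W(x, A) = (x + A)/2 = (A + x)/2 = A/2 + x/2)
w(c) = 1/(2 + c) (w(c) = 1/((c/2 + c/2) + 2) = 1/(c + 2) = 1/(2 + c))
(-367 + w(0))**2 = (-367 + 1/(2 + 0))**2 = (-367 + 1/2)**2 = (-733/2)**2 = 537289/4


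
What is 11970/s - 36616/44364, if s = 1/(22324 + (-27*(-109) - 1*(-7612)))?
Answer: 4364992029176/11091 ≈ 3.9356e+8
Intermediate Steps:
s = 1/32879 (s = 1/(22324 + (2943 + 7612)) = 1/(22324 + 10555) = 1/32879 ≈ 3.0415e-5)
11970/s - 36616/44364 = 11970/(1/32879) - 36616/44364 = 11970*32879 - 36616*1/44364 = 393561630 - 9154/11091 = 4364992029176/11091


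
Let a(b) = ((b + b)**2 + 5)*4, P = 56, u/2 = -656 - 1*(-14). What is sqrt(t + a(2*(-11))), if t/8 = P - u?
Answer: 2*sqrt(4621) ≈ 135.96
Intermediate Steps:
u = -1284 (u = 2*(-656 - 1*(-14)) = 2*(-656 + 14) = 2*(-642) = -1284)
a(b) = 20 + 16*b**2 (a(b) = ((2*b)**2 + 5)*4 = (4*b**2 + 5)*4 = (5 + 4*b**2)*4 = 20 + 16*b**2)
t = 10720 (t = 8*(56 - 1*(-1284)) = 8*(56 + 1284) = 8*1340 = 10720)
sqrt(t + a(2*(-11))) = sqrt(10720 + (20 + 16*(2*(-11))**2)) = sqrt(10720 + (20 + 16*(-22)**2)) = sqrt(10720 + (20 + 16*484)) = sqrt(10720 + (20 + 7744)) = sqrt(10720 + 7764) = sqrt(18484) = 2*sqrt(4621)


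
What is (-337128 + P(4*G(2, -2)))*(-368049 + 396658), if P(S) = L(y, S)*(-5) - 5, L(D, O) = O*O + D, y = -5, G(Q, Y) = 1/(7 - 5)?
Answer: -9644894952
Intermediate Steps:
G(Q, Y) = 1/2
L(D, O) = D + O**2 (L(D, O) = O**2 + D = D + O**2)
P(S) = 20 - 5*S**2 (P(S) = (-5 + S**2)*(-5) - 5 = (25 - 5*S**2) - 5 = 20 - 5*S**2)
(-337128 + P(4*G(2, -2)))*(-368049 + 396658) = (-337128 + (20 - 5*(4*(1/2))**2))*(-368049 + 396658) = (-337128 + (20 - 5*2**2))*28609 = (-337128 + (20 - 5*4))*28609 = (-337128 + (20 - 20))*28609 = (-337128 + 0)*28609 = -337128*28609 = -9644894952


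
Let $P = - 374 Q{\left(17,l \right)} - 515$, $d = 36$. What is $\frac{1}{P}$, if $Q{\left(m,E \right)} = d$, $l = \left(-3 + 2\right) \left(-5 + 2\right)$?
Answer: $- \frac{1}{13979} \approx -7.1536 \cdot 10^{-5}$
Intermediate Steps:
$l = 3$ ($l = \left(-1\right) \left(-3\right) = 3$)
$Q{\left(m,E \right)} = 36$
$P = -13979$ ($P = \left(-374\right) 36 - 515 = -13464 - 515 = -13979$)
$\frac{1}{P} = \frac{1}{-13979} = - \frac{1}{13979}$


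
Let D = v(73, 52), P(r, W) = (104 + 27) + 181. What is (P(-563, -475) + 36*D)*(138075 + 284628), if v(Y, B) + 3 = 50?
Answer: 847096812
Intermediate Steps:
P(r, W) = 312 (P(r, W) = 131 + 181 = 312)
v(Y, B) = 47 (v(Y, B) = -3 + 50 = 47)
D = 47
(P(-563, -475) + 36*D)*(138075 + 284628) = (312 + 36*47)*(138075 + 284628) = (312 + 1692)*422703 = 2004*422703 = 847096812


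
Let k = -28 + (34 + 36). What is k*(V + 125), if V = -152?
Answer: -1134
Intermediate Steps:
k = 42 (k = -28 + 70 = 42)
k*(V + 125) = 42*(-152 + 125) = 42*(-27) = -1134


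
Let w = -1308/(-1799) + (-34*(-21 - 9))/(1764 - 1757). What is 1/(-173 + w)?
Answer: -1799/47779 ≈ -0.037652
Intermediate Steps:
w = 263448/1799 (w = -1308*(-1/1799) - 34*(-30)/7 = 1308/1799 + 1020*(⅐) = 1308/1799 + 1020/7 = 263448/1799 ≈ 146.44)
1/(-173 + w) = 1/(-173 + 263448/1799) = 1/(-47779/1799) = -1799/47779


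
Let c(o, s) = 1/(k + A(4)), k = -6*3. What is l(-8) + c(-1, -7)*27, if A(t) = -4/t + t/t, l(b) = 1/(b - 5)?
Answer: -41/26 ≈ -1.5769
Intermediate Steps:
l(b) = 1/(-5 + b)
A(t) = 1 - 4/t (A(t) = -4/t + 1 = 1 - 4/t)
k = -18
c(o, s) = -1/18 (c(o, s) = 1/(-18 + (-4 + 4)/4) = 1/(-18 + (1/4)*0) = 1/(-18 + 0) = 1/(-18) = -1/18)
l(-8) + c(-1, -7)*27 = 1/(-5 - 8) - 1/18*27 = 1/(-13) - 3/2 = -1/13 - 3/2 = -41/26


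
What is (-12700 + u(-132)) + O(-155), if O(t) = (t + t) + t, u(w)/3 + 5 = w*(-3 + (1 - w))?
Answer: -64660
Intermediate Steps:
u(w) = -15 + 3*w*(-2 - w) (u(w) = -15 + 3*(w*(-3 + (1 - w))) = -15 + 3*(w*(-2 - w)) = -15 + 3*w*(-2 - w))
O(t) = 3*t (O(t) = 2*t + t = 3*t)
(-12700 + u(-132)) + O(-155) = (-12700 + (-15 - 6*(-132) - 3*(-132)²)) + 3*(-155) = (-12700 + (-15 + 792 - 3*17424)) - 465 = (-12700 + (-15 + 792 - 52272)) - 465 = (-12700 - 51495) - 465 = -64195 - 465 = -64660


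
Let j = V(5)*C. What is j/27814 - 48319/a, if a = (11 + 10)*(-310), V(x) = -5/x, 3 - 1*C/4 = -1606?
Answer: 651023153/90534570 ≈ 7.1909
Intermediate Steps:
C = 6436 (C = 12 - 4*(-1606) = 12 + 6424 = 6436)
a = -6510 (a = 21*(-310) = -6510)
j = -6436 (j = -5/5*6436 = -5*⅕*6436 = -1*6436 = -6436)
j/27814 - 48319/a = -6436/27814 - 48319/(-6510) = -6436*1/27814 - 48319*(-1/6510) = -3218/13907 + 48319/6510 = 651023153/90534570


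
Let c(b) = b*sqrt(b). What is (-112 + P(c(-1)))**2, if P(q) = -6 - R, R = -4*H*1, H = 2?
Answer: 12100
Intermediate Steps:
c(b) = b**(3/2)
R = -8 (R = -4*2*1 = -8*1 = -8)
P(q) = 2 (P(q) = -6 - 1*(-8) = -6 + 8 = 2)
(-112 + P(c(-1)))**2 = (-112 + 2)**2 = (-110)**2 = 12100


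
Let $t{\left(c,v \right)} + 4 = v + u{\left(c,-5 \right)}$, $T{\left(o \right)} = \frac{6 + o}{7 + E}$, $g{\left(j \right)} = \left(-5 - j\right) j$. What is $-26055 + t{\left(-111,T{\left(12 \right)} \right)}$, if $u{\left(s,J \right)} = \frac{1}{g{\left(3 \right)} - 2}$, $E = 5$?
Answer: $- \frac{338748}{13} \approx -26058.0$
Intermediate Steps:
$g{\left(j \right)} = j \left(-5 - j\right)$
$u{\left(s,J \right)} = - \frac{1}{26}$ ($u{\left(s,J \right)} = \frac{1}{\left(-1\right) 3 \left(5 + 3\right) - 2} = \frac{1}{\left(-1\right) 3 \cdot 8 - 2} = \frac{1}{-24 - 2} = \frac{1}{-26} = - \frac{1}{26}$)
$T{\left(o \right)} = \frac{1}{2} + \frac{o}{12}$ ($T{\left(o \right)} = \frac{6 + o}{7 + 5} = \frac{6 + o}{12} = \left(6 + o\right) \frac{1}{12} = \frac{1}{2} + \frac{o}{12}$)
$t{\left(c,v \right)} = - \frac{105}{26} + v$ ($t{\left(c,v \right)} = -4 + \left(v - \frac{1}{26}\right) = -4 + \left(- \frac{1}{26} + v\right) = - \frac{105}{26} + v$)
$-26055 + t{\left(-111,T{\left(12 \right)} \right)} = -26055 + \left(- \frac{105}{26} + \left(\frac{1}{2} + \frac{1}{12} \cdot 12\right)\right) = -26055 + \left(- \frac{105}{26} + \left(\frac{1}{2} + 1\right)\right) = -26055 + \left(- \frac{105}{26} + \frac{3}{2}\right) = -26055 - \frac{33}{13} = - \frac{338748}{13}$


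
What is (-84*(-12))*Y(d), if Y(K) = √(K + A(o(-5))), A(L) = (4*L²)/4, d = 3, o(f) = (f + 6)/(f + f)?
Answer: 504*√301/5 ≈ 1748.8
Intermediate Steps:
o(f) = (6 + f)/(2*f) (o(f) = (6 + f)/((2*f)) = (6 + f)*(1/(2*f)) = (6 + f)/(2*f))
A(L) = L² (A(L) = (4*L²)*(¼) = L²)
Y(K) = √(1/100 + K) (Y(K) = √(K + ((½)*(6 - 5)/(-5))²) = √(K + ((½)*(-⅕)*1)²) = √(K + (-⅒)²) = √(K + 1/100) = √(1/100 + K))
(-84*(-12))*Y(d) = (-84*(-12))*(√(1 + 100*3)/10) = 1008*(√(1 + 300)/10) = 1008*(√301/10) = 504*√301/5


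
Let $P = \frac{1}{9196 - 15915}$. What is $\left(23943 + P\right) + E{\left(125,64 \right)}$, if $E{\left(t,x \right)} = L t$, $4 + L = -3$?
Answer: $\frac{154993891}{6719} \approx 23068.0$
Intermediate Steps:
$L = -7$ ($L = -4 - 3 = -7$)
$E{\left(t,x \right)} = - 7 t$
$P = - \frac{1}{6719}$ ($P = \frac{1}{-6719} = - \frac{1}{6719} \approx -0.00014883$)
$\left(23943 + P\right) + E{\left(125,64 \right)} = \left(23943 - \frac{1}{6719}\right) - 875 = \frac{160873016}{6719} - 875 = \frac{154993891}{6719}$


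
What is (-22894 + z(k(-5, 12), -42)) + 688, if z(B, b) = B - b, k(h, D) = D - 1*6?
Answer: -22158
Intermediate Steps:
k(h, D) = -6 + D (k(h, D) = D - 6 = -6 + D)
(-22894 + z(k(-5, 12), -42)) + 688 = (-22894 + ((-6 + 12) - 1*(-42))) + 688 = (-22894 + (6 + 42)) + 688 = (-22894 + 48) + 688 = -22846 + 688 = -22158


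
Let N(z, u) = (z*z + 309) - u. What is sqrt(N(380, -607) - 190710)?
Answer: I*sqrt(45394) ≈ 213.06*I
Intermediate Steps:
N(z, u) = 309 + z**2 - u (N(z, u) = (z**2 + 309) - u = (309 + z**2) - u = 309 + z**2 - u)
sqrt(N(380, -607) - 190710) = sqrt((309 + 380**2 - 1*(-607)) - 190710) = sqrt((309 + 144400 + 607) - 190710) = sqrt(145316 - 190710) = sqrt(-45394) = I*sqrt(45394)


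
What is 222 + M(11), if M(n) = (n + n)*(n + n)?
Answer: 706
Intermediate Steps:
M(n) = 4*n**2 (M(n) = (2*n)*(2*n) = 4*n**2)
222 + M(11) = 222 + 4*11**2 = 222 + 4*121 = 222 + 484 = 706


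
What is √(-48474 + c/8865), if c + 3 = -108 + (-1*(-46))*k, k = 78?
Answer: I*√423272755005/2955 ≈ 220.17*I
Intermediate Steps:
c = 3477 (c = -3 + (-108 - 1*(-46)*78) = -3 + (-108 + 46*78) = -3 + (-108 + 3588) = -3 + 3480 = 3477)
√(-48474 + c/8865) = √(-48474 + 3477/8865) = √(-48474 + 3477*(1/8865)) = √(-48474 + 1159/2955) = √(-143239511/2955) = I*√423272755005/2955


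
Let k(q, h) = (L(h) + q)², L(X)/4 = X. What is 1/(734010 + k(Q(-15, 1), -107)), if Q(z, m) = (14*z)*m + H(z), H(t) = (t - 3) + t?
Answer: 1/1184251 ≈ 8.4442e-7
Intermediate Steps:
L(X) = 4*X
H(t) = -3 + 2*t (H(t) = (-3 + t) + t = -3 + 2*t)
Q(z, m) = -3 + 2*z + 14*m*z (Q(z, m) = (14*z)*m + (-3 + 2*z) = 14*m*z + (-3 + 2*z) = -3 + 2*z + 14*m*z)
k(q, h) = (q + 4*h)² (k(q, h) = (4*h + q)² = (q + 4*h)²)
1/(734010 + k(Q(-15, 1), -107)) = 1/(734010 + ((-3 + 2*(-15) + 14*1*(-15)) + 4*(-107))²) = 1/(734010 + ((-3 - 30 - 210) - 428)²) = 1/(734010 + (-243 - 428)²) = 1/(734010 + (-671)²) = 1/(734010 + 450241) = 1/1184251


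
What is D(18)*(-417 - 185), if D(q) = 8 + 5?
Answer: -7826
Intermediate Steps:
D(q) = 13
D(18)*(-417 - 185) = 13*(-417 - 185) = 13*(-602) = -7826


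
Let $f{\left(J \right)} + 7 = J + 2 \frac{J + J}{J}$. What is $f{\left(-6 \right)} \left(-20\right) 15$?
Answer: $2700$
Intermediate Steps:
$f{\left(J \right)} = -3 + J$ ($f{\left(J \right)} = -7 + \left(J + 2 \frac{J + J}{J}\right) = -7 + \left(J + 2 \frac{2 J}{J}\right) = -7 + \left(J + 2 \cdot 2\right) = -7 + \left(J + 4\right) = -7 + \left(4 + J\right) = -3 + J$)
$f{\left(-6 \right)} \left(-20\right) 15 = \left(-3 - 6\right) \left(-20\right) 15 = \left(-9\right) \left(-20\right) 15 = 180 \cdot 15 = 2700$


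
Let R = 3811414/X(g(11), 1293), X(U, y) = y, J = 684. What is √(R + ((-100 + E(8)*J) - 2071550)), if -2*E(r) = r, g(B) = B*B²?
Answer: 2*I*√865783000353/1293 ≈ 1439.3*I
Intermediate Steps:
g(B) = B³
E(r) = -r/2
R = 3811414/1293 ≈ 2947.7
√(R + ((-100 + E(8)*J) - 2071550)) = √(3811414/1293 + ((-100 - ½*8*684) - 2071550)) = √(3811414/1293 + ((-100 - 4*684) - 2071550)) = √(3811414/1293 + ((-100 - 2736) - 2071550)) = √(3811414/1293 + (-2836 - 2071550)) = √(3811414/1293 - 2074386) = √(-2678369684/1293) = 2*I*√865783000353/1293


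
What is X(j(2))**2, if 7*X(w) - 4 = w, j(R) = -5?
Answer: 1/49 ≈ 0.020408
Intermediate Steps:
X(w) = 4/7 + w/7
X(j(2))**2 = (4/7 + (1/7)*(-5))**2 = (4/7 - 5/7)**2 = (-1/7)**2 = 1/49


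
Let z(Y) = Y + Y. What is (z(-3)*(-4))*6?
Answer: 144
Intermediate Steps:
z(Y) = 2*Y
(z(-3)*(-4))*6 = ((2*(-3))*(-4))*6 = -6*(-4)*6 = 24*6 = 144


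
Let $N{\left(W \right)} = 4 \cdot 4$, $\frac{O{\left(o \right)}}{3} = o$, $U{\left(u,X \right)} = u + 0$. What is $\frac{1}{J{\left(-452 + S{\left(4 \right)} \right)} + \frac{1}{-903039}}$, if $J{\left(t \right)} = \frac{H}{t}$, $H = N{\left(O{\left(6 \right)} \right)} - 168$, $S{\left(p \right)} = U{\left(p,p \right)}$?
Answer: $\frac{50570184}{17157685} \approx 2.9474$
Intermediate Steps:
$U{\left(u,X \right)} = u$
$S{\left(p \right)} = p$
$O{\left(o \right)} = 3 o$
$N{\left(W \right)} = 16$
$H = -152$ ($H = 16 - 168 = -152$)
$J{\left(t \right)} = - \frac{152}{t}$
$\frac{1}{J{\left(-452 + S{\left(4 \right)} \right)} + \frac{1}{-903039}} = \frac{1}{- \frac{152}{-452 + 4} + \frac{1}{-903039}} = \frac{1}{- \frac{152}{-448} - \frac{1}{903039}} = \frac{1}{\left(-152\right) \left(- \frac{1}{448}\right) - \frac{1}{903039}} = \frac{1}{\frac{19}{56} - \frac{1}{903039}} = \frac{1}{\frac{17157685}{50570184}} = \frac{50570184}{17157685}$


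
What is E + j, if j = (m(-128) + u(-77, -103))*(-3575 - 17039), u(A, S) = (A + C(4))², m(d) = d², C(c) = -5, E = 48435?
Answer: -476299877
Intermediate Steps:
u(A, S) = (-5 + A)² (u(A, S) = (A - 5)² = (-5 + A)²)
j = -476348312 (j = ((-128)² + (-5 - 77)²)*(-3575 - 17039) = (16384 + (-82)²)*(-20614) = (16384 + 6724)*(-20614) = 23108*(-20614) = -476348312)
E + j = 48435 - 476348312 = -476299877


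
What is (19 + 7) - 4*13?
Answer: -26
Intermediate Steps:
(19 + 7) - 4*13 = 26 - 52 = -26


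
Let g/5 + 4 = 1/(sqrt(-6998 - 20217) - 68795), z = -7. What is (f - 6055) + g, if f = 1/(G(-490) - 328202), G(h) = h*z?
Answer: -66698041113542171/10979101280952 - I*sqrt(27215)/946555848 ≈ -6075.0 - 1.7428e-7*I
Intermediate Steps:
G(h) = -7*h (G(h) = h*(-7) = -7*h)
f = -1/324772 (f = 1/(-7*(-490) - 328202) = 1/(3430 - 328202) = 1/(-324772) = -1/324772 ≈ -3.0791e-6)
g = -20 + 5/(-68795 + I*sqrt(27215)) (g = -20 + 5/(sqrt(-6998 - 20217) - 68795) = -20 + 5/(sqrt(-27215) - 68795) = -20 + 5/(I*sqrt(27215) - 68795) = -20 + 5/(-68795 + I*sqrt(27215)) ≈ -20.0 - 1.7428e-7*I)
(f - 6055) + g = (-1/324772 - 6055) + (-18931185755/946555848 - I*sqrt(27215)/946555848) = -1966494461/324772 + (-18931185755/946555848 - I*sqrt(27215)/946555848) = -66698041113542171/10979101280952 - I*sqrt(27215)/946555848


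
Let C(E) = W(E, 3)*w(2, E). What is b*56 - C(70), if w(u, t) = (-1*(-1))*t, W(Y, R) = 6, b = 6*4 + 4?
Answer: 1148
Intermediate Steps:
b = 28 (b = 24 + 4 = 28)
w(u, t) = t (w(u, t) = 1*t = t)
C(E) = 6*E
b*56 - C(70) = 28*56 - 6*70 = 1568 - 1*420 = 1568 - 420 = 1148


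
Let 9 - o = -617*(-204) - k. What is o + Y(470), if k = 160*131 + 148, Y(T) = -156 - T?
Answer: -105377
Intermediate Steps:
k = 21108 (k = 20960 + 148 = 21108)
o = -104751 (o = 9 - (-617*(-204) - 1*21108) = 9 - (125868 - 21108) = 9 - 1*104760 = 9 - 104760 = -104751)
o + Y(470) = -104751 + (-156 - 1*470) = -104751 + (-156 - 470) = -104751 - 626 = -105377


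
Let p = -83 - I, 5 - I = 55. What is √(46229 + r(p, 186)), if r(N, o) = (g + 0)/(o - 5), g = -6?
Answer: √1514507183/181 ≈ 215.01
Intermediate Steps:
I = -50 (I = 5 - 1*55 = 5 - 55 = -50)
p = -33 (p = -83 - 1*(-50) = -83 + 50 = -33)
r(N, o) = -6/(-5 + o) (r(N, o) = (-6 + 0)/(o - 5) = -6/(-5 + o))
√(46229 + r(p, 186)) = √(46229 - 6/(-5 + 186)) = √(46229 - 6/181) = √(8367443/181) = √1514507183/181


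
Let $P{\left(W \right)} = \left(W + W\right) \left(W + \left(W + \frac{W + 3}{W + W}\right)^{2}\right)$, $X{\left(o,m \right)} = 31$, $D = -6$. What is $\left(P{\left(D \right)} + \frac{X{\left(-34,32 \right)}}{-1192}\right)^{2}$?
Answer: $\frac{149871959689}{1420864} \approx 1.0548 \cdot 10^{5}$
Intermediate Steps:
$P{\left(W \right)} = 2 W \left(W + \left(W + \frac{3 + W}{2 W}\right)^{2}\right)$
$\left(P{\left(D \right)} + \frac{X{\left(-34,32 \right)}}{-1192}\right)^{2} = \left(\frac{\left(3 - 6 + 2 \left(-6\right)^{2}\right)^{2} + 4 \left(-6\right)^{3}}{2 \left(-6\right)} + \frac{31}{-1192}\right)^{2} = \left(\frac{1}{2} \left(- \frac{1}{6}\right) \left(\left(3 - 6 + 2 \cdot 36\right)^{2} + 4 \left(-216\right)\right) + 31 \left(- \frac{1}{1192}\right)\right)^{2} = \left(\frac{1}{2} \left(- \frac{1}{6}\right) \left(\left(3 - 6 + 72\right)^{2} - 864\right) - \frac{31}{1192}\right)^{2} = \left(\frac{1}{2} \left(- \frac{1}{6}\right) \left(69^{2} - 864\right) - \frac{31}{1192}\right)^{2} = \left(\frac{1}{2} \left(- \frac{1}{6}\right) \left(4761 - 864\right) - \frac{31}{1192}\right)^{2} = \left(\frac{1}{2} \left(- \frac{1}{6}\right) 3897 - \frac{31}{1192}\right)^{2} = \left(- \frac{1299}{4} - \frac{31}{1192}\right)^{2} = \left(- \frac{387133}{1192}\right)^{2} = \frac{149871959689}{1420864}$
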